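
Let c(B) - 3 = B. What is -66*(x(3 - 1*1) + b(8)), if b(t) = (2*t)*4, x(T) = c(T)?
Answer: -4554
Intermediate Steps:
c(B) = 3 + B
x(T) = 3 + T
b(t) = 8*t
-66*(x(3 - 1*1) + b(8)) = -66*((3 + (3 - 1*1)) + 8*8) = -66*((3 + (3 - 1)) + 64) = -66*((3 + 2) + 64) = -66*(5 + 64) = -66*69 = -4554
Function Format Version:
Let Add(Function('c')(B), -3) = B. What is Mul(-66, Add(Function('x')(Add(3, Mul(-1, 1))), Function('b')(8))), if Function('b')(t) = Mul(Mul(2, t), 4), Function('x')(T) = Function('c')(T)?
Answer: -4554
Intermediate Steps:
Function('c')(B) = Add(3, B)
Function('x')(T) = Add(3, T)
Function('b')(t) = Mul(8, t)
Mul(-66, Add(Function('x')(Add(3, Mul(-1, 1))), Function('b')(8))) = Mul(-66, Add(Add(3, Add(3, Mul(-1, 1))), Mul(8, 8))) = Mul(-66, Add(Add(3, Add(3, -1)), 64)) = Mul(-66, Add(Add(3, 2), 64)) = Mul(-66, Add(5, 64)) = Mul(-66, 69) = -4554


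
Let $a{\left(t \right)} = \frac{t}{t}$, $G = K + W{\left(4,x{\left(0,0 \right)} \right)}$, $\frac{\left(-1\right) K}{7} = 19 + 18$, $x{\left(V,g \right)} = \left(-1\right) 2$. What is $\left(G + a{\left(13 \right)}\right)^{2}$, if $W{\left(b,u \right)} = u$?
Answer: $67600$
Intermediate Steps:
$x{\left(V,g \right)} = -2$
$K = -259$ ($K = - 7 \left(19 + 18\right) = \left(-7\right) 37 = -259$)
$G = -261$ ($G = -259 - 2 = -261$)
$a{\left(t \right)} = 1$
$\left(G + a{\left(13 \right)}\right)^{2} = \left(-261 + 1\right)^{2} = \left(-260\right)^{2} = 67600$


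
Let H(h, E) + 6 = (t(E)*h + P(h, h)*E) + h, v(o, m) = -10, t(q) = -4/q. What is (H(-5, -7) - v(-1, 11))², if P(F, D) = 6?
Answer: 103041/49 ≈ 2102.9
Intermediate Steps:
H(h, E) = -6 + h + 6*E - 4*h/E (H(h, E) = -6 + (((-4/E)*h + 6*E) + h) = -6 + ((-4*h/E + 6*E) + h) = -6 + ((6*E - 4*h/E) + h) = -6 + (h + 6*E - 4*h/E) = -6 + h + 6*E - 4*h/E)
(H(-5, -7) - v(-1, 11))² = ((-6 - 5 + 6*(-7) - 4*(-5)/(-7)) - 1*(-10))² = ((-6 - 5 - 42 - 4*(-5)*(-⅐)) + 10)² = ((-6 - 5 - 42 - 20/7) + 10)² = (-391/7 + 10)² = (-321/7)² = 103041/49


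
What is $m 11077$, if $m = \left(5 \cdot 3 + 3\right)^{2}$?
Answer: $3588948$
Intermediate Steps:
$m = 324$ ($m = \left(15 + 3\right)^{2} = 18^{2} = 324$)
$m 11077 = 324 \cdot 11077 = 3588948$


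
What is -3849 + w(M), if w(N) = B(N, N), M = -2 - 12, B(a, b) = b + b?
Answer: -3877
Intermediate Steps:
B(a, b) = 2*b
M = -14
w(N) = 2*N
-3849 + w(M) = -3849 + 2*(-14) = -3849 - 28 = -3877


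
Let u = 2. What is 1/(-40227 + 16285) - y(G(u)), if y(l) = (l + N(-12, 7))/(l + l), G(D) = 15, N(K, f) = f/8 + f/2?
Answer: -371125/574608 ≈ -0.64587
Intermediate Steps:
N(K, f) = 5*f/8 (N(K, f) = f*(1/8) + f*(1/2) = f/8 + f/2 = 5*f/8)
y(l) = (35/8 + l)/(2*l) (y(l) = (l + (5/8)*7)/(l + l) = (l + 35/8)/((2*l)) = (35/8 + l)*(1/(2*l)) = (35/8 + l)/(2*l))
1/(-40227 + 16285) - y(G(u)) = 1/(-40227 + 16285) - (35 + 8*15)/(16*15) = 1/(-23942) - (35 + 120)/(16*15) = -1/23942 - 155/(16*15) = -1/23942 - 1*31/48 = -1/23942 - 31/48 = -371125/574608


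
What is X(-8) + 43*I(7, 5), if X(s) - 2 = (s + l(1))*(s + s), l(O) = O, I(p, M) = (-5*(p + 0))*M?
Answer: -7411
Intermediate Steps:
I(p, M) = -5*M*p (I(p, M) = (-5*p)*M = -5*M*p)
X(s) = 2 + 2*s*(1 + s) (X(s) = 2 + (s + 1)*(s + s) = 2 + (1 + s)*(2*s) = 2 + 2*s*(1 + s))
X(-8) + 43*I(7, 5) = (2 + 2*(-8) + 2*(-8)**2) + 43*(-5*5*7) = (2 - 16 + 2*64) + 43*(-175) = (2 - 16 + 128) - 7525 = 114 - 7525 = -7411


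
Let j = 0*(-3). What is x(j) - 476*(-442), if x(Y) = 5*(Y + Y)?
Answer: 210392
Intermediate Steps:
j = 0
x(Y) = 10*Y (x(Y) = 5*(2*Y) = 10*Y)
x(j) - 476*(-442) = 10*0 - 476*(-442) = 0 + 210392 = 210392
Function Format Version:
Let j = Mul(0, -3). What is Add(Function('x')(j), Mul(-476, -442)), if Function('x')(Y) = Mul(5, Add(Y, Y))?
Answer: 210392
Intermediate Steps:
j = 0
Function('x')(Y) = Mul(10, Y) (Function('x')(Y) = Mul(5, Mul(2, Y)) = Mul(10, Y))
Add(Function('x')(j), Mul(-476, -442)) = Add(Mul(10, 0), Mul(-476, -442)) = Add(0, 210392) = 210392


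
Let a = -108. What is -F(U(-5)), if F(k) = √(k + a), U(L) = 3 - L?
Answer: -10*I ≈ -10.0*I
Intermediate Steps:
F(k) = √(-108 + k) (F(k) = √(k - 108) = √(-108 + k))
-F(U(-5)) = -√(-108 + (3 - 1*(-5))) = -√(-108 + (3 + 5)) = -√(-108 + 8) = -√(-100) = -10*I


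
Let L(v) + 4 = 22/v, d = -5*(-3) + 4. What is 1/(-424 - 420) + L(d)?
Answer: -45595/16036 ≈ -2.8433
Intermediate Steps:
d = 19 (d = 15 + 4 = 19)
L(v) = -4 + 22/v
1/(-424 - 420) + L(d) = 1/(-424 - 420) + (-4 + 22/19) = 1/(-844) + (-4 + 22*(1/19)) = -1/844 + (-4 + 22/19) = -1/844 - 54/19 = -45595/16036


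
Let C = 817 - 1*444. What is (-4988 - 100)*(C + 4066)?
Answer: -22585632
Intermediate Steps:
C = 373 (C = 817 - 444 = 373)
(-4988 - 100)*(C + 4066) = (-4988 - 100)*(373 + 4066) = -5088*4439 = -22585632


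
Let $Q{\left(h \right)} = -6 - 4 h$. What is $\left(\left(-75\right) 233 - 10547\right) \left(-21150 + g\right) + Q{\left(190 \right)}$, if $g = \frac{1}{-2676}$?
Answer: $\frac{792985160503}{1338} \approx 5.9266 \cdot 10^{8}$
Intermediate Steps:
$g = - \frac{1}{2676} \approx -0.00037369$
$\left(\left(-75\right) 233 - 10547\right) \left(-21150 + g\right) + Q{\left(190 \right)} = \left(\left(-75\right) 233 - 10547\right) \left(-21150 - \frac{1}{2676}\right) - 766 = \left(-17475 - 10547\right) \left(- \frac{56597401}{2676}\right) - 766 = \left(-28022\right) \left(- \frac{56597401}{2676}\right) - 766 = \frac{792986185411}{1338} - 766 = \frac{792985160503}{1338}$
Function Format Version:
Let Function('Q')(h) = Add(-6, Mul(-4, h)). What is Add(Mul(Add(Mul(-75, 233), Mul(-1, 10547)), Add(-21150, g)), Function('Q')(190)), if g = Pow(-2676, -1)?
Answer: Rational(792985160503, 1338) ≈ 5.9266e+8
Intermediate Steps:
g = Rational(-1, 2676) ≈ -0.00037369
Add(Mul(Add(Mul(-75, 233), Mul(-1, 10547)), Add(-21150, g)), Function('Q')(190)) = Add(Mul(Add(Mul(-75, 233), Mul(-1, 10547)), Add(-21150, Rational(-1, 2676))), Add(-6, Mul(-4, 190))) = Add(Mul(Add(-17475, -10547), Rational(-56597401, 2676)), Add(-6, -760)) = Add(Mul(-28022, Rational(-56597401, 2676)), -766) = Add(Rational(792986185411, 1338), -766) = Rational(792985160503, 1338)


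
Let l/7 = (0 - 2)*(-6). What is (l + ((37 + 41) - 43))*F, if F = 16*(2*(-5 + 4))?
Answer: -3808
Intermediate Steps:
l = 84 (l = 7*((0 - 2)*(-6)) = 7*(-2*(-6)) = 7*12 = 84)
F = -32 (F = 16*(2*(-1)) = 16*(-2) = -32)
(l + ((37 + 41) - 43))*F = (84 + ((37 + 41) - 43))*(-32) = (84 + (78 - 43))*(-32) = (84 + 35)*(-32) = 119*(-32) = -3808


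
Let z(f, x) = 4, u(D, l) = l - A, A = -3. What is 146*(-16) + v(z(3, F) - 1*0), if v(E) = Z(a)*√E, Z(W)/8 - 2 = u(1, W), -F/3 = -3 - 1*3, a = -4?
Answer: -2320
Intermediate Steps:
u(D, l) = 3 + l (u(D, l) = l - 1*(-3) = l + 3 = 3 + l)
F = 18 (F = -3*(-3 - 1*3) = -3*(-3 - 3) = -3*(-6) = 18)
Z(W) = 40 + 8*W (Z(W) = 16 + 8*(3 + W) = 16 + (24 + 8*W) = 40 + 8*W)
v(E) = 8*√E (v(E) = (40 + 8*(-4))*√E = (40 - 32)*√E = 8*√E)
146*(-16) + v(z(3, F) - 1*0) = 146*(-16) + 8*√(4 - 1*0) = -2336 + 8*√(4 + 0) = -2336 + 8*√4 = -2336 + 8*2 = -2336 + 16 = -2320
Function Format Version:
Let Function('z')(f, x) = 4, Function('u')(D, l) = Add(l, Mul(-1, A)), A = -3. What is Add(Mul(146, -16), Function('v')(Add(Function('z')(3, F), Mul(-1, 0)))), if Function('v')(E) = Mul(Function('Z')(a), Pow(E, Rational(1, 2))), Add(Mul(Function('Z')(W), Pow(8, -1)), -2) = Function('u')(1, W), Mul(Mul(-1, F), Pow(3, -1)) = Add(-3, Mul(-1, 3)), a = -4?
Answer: -2320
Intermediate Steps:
Function('u')(D, l) = Add(3, l) (Function('u')(D, l) = Add(l, Mul(-1, -3)) = Add(l, 3) = Add(3, l))
F = 18 (F = Mul(-3, Add(-3, Mul(-1, 3))) = Mul(-3, Add(-3, -3)) = Mul(-3, -6) = 18)
Function('Z')(W) = Add(40, Mul(8, W)) (Function('Z')(W) = Add(16, Mul(8, Add(3, W))) = Add(16, Add(24, Mul(8, W))) = Add(40, Mul(8, W)))
Function('v')(E) = Mul(8, Pow(E, Rational(1, 2))) (Function('v')(E) = Mul(Add(40, Mul(8, -4)), Pow(E, Rational(1, 2))) = Mul(Add(40, -32), Pow(E, Rational(1, 2))) = Mul(8, Pow(E, Rational(1, 2))))
Add(Mul(146, -16), Function('v')(Add(Function('z')(3, F), Mul(-1, 0)))) = Add(Mul(146, -16), Mul(8, Pow(Add(4, Mul(-1, 0)), Rational(1, 2)))) = Add(-2336, Mul(8, Pow(Add(4, 0), Rational(1, 2)))) = Add(-2336, Mul(8, Pow(4, Rational(1, 2)))) = Add(-2336, Mul(8, 2)) = Add(-2336, 16) = -2320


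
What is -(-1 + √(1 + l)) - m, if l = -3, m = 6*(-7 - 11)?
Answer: 109 - I*√2 ≈ 109.0 - 1.4142*I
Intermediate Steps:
m = -108 (m = 6*(-18) = -108)
-(-1 + √(1 + l)) - m = -(-1 + √(1 - 3)) - 1*(-108) = -(-1 + √(-2)) + 108 = -(-1 + I*√2) + 108 = (1 - I*√2) + 108 = 109 - I*√2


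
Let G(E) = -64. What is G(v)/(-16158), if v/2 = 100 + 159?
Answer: 32/8079 ≈ 0.0039609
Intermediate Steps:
v = 518 (v = 2*(100 + 159) = 2*259 = 518)
G(v)/(-16158) = -64/(-16158) = -64*(-1/16158) = 32/8079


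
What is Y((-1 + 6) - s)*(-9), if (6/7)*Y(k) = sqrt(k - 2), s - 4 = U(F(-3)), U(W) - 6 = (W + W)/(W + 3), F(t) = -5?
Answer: -21*I*sqrt(3) ≈ -36.373*I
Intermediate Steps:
U(W) = 6 + 2*W/(3 + W) (U(W) = 6 + (W + W)/(W + 3) = 6 + (2*W)/(3 + W) = 6 + 2*W/(3 + W))
s = 15 (s = 4 + 2*(9 + 4*(-5))/(3 - 5) = 4 + 2*(9 - 20)/(-2) = 4 + 2*(-1/2)*(-11) = 4 + 11 = 15)
Y(k) = 7*sqrt(-2 + k)/6 (Y(k) = 7*sqrt(k - 2)/6 = 7*sqrt(-2 + k)/6)
Y((-1 + 6) - s)*(-9) = (7*sqrt(-2 + ((-1 + 6) - 1*15))/6)*(-9) = (7*sqrt(-2 + (5 - 15))/6)*(-9) = (7*sqrt(-2 - 10)/6)*(-9) = (7*sqrt(-12)/6)*(-9) = (7*(2*I*sqrt(3))/6)*(-9) = (7*I*sqrt(3)/3)*(-9) = -21*I*sqrt(3)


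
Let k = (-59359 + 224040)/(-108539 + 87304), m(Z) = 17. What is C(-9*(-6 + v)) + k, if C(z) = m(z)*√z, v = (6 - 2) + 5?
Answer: -164681/21235 + 51*I*√3 ≈ -7.7552 + 88.335*I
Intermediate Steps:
v = 9 (v = 4 + 5 = 9)
C(z) = 17*√z
k = -164681/21235 (k = 164681/(-21235) = 164681*(-1/21235) = -164681/21235 ≈ -7.7552)
C(-9*(-6 + v)) + k = 17*√(-9*(-6 + 9)) - 164681/21235 = 17*√(-9*3) - 164681/21235 = 17*√(-27) - 164681/21235 = 17*(3*I*√3) - 164681/21235 = 51*I*√3 - 164681/21235 = -164681/21235 + 51*I*√3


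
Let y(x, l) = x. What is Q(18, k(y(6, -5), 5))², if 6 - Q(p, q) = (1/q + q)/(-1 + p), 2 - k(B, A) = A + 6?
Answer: 1000000/23409 ≈ 42.719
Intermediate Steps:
k(B, A) = -4 - A (k(B, A) = 2 - (A + 6) = 2 - (6 + A) = 2 + (-6 - A) = -4 - A)
Q(p, q) = 6 - (q + 1/q)/(-1 + p) (Q(p, q) = 6 - (1/q + q)/(-1 + p) = 6 - (q + 1/q)/(-1 + p))
Q(18, k(y(6, -5), 5))² = ((-1 - (-4 - 1*5)² - 6*(-4 - 1*5) + 6*18*(-4 - 1*5))/((-4 - 1*5)*(-1 + 18)))² = ((-1 - (-4 - 5)² - 6*(-4 - 5) + 6*18*(-4 - 5))/(-4 - 5*17))² = ((1/17)*(-1 - 1*(-9)² - 6*(-9) + 6*18*(-9))/(-9))² = (-⅑*1/17*(-1 - 1*81 + 54 - 972))² = (-⅑*1/17*(-1 - 81 + 54 - 972))² = (-⅑*1/17*(-1000))² = (1000/153)² = 1000000/23409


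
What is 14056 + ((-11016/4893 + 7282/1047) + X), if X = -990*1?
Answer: 22320278720/1707657 ≈ 13071.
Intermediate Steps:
X = -990
14056 + ((-11016/4893 + 7282/1047) + X) = 14056 + ((-11016/4893 + 7282/1047) - 990) = 14056 + ((-11016*1/4893 + 7282*(1/1047)) - 990) = 14056 + ((-3672/1631 + 7282/1047) - 990) = 14056 + (8032358/1707657 - 990) = 14056 - 1682548072/1707657 = 22320278720/1707657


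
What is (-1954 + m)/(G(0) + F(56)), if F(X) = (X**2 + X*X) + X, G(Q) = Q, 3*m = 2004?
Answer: -643/3164 ≈ -0.20322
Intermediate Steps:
m = 668 (m = (1/3)*2004 = 668)
F(X) = X + 2*X**2 (F(X) = (X**2 + X**2) + X = 2*X**2 + X = X + 2*X**2)
(-1954 + m)/(G(0) + F(56)) = (-1954 + 668)/(0 + 56*(1 + 2*56)) = -1286/(0 + 56*(1 + 112)) = -1286/(0 + 56*113) = -1286/(0 + 6328) = -1286/6328 = -1286*1/6328 = -643/3164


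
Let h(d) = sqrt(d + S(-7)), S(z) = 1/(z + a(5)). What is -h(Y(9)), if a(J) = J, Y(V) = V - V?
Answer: -I*sqrt(2)/2 ≈ -0.70711*I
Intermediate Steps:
Y(V) = 0
S(z) = 1/(5 + z) (S(z) = 1/(z + 5) = 1/(5 + z))
h(d) = sqrt(-1/2 + d) (h(d) = sqrt(d + 1/(5 - 7)) = sqrt(d + 1/(-2)) = sqrt(d - 1/2) = sqrt(-1/2 + d))
-h(Y(9)) = -sqrt(-2 + 4*0)/2 = -sqrt(-2 + 0)/2 = -sqrt(-2)/2 = -I*sqrt(2)/2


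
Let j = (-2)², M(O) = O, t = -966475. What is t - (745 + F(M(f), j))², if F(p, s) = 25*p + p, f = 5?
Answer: -1732100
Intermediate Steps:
j = 4
F(p, s) = 26*p
t - (745 + F(M(f), j))² = -966475 - (745 + 26*5)² = -966475 - (745 + 130)² = -966475 - 1*875² = -966475 - 1*765625 = -966475 - 765625 = -1732100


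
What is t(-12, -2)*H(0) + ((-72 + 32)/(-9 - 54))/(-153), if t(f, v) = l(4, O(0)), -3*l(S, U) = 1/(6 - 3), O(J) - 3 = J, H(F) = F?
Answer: -40/9639 ≈ -0.0041498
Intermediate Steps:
O(J) = 3 + J
l(S, U) = -⅑ (l(S, U) = -1/(3*(6 - 3)) = -⅓/3 = -⅓*⅓ = -⅑)
t(f, v) = -⅑
t(-12, -2)*H(0) + ((-72 + 32)/(-9 - 54))/(-153) = -⅑*0 + ((-72 + 32)/(-9 - 54))/(-153) = 0 - 40/(-63)*(-1/153) = 0 - 40*(-1/63)*(-1/153) = 0 + (40/63)*(-1/153) = 0 - 40/9639 = -40/9639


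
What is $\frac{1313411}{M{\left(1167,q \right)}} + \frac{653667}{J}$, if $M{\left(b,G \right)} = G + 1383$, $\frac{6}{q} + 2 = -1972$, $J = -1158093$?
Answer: $\frac{166709571210455}{175646421186} \approx 949.12$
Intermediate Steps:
$q = - \frac{1}{329}$ ($q = \frac{6}{-2 - 1972} = \frac{6}{-1974} = 6 \left(- \frac{1}{1974}\right) = - \frac{1}{329} \approx -0.0030395$)
$M{\left(b,G \right)} = 1383 + G$
$\frac{1313411}{M{\left(1167,q \right)}} + \frac{653667}{J} = \frac{1313411}{1383 - \frac{1}{329}} + \frac{653667}{-1158093} = \frac{1313411}{\frac{455006}{329}} + 653667 \left(- \frac{1}{1158093}\right) = 1313411 \cdot \frac{329}{455006} - \frac{217889}{386031} = \frac{432112219}{455006} - \frac{217889}{386031} = \frac{166709571210455}{175646421186}$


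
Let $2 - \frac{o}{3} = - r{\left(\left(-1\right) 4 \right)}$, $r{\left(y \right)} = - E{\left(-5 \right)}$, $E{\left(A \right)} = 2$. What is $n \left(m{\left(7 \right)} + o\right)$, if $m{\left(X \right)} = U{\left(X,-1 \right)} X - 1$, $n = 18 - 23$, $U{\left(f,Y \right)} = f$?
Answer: $-240$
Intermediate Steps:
$r{\left(y \right)} = -2$ ($r{\left(y \right)} = \left(-1\right) 2 = -2$)
$n = -5$
$m{\left(X \right)} = -1 + X^{2}$ ($m{\left(X \right)} = X X - 1 = X^{2} - 1 = -1 + X^{2}$)
$o = 0$ ($o = 6 - 3 \left(\left(-1\right) \left(-2\right)\right) = 6 - 6 = 0$)
$n \left(m{\left(7 \right)} + o\right) = - 5 \left(\left(-1 + 7^{2}\right) + 0\right) = - 5 \left(\left(-1 + 49\right) + 0\right) = - 5 \left(48 + 0\right) = \left(-5\right) 48 = -240$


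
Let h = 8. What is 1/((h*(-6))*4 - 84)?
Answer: -1/276 ≈ -0.0036232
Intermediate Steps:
1/((h*(-6))*4 - 84) = 1/((8*(-6))*4 - 84) = 1/(-48*4 - 84) = 1/(-192 - 84) = 1/(-276) = -1/276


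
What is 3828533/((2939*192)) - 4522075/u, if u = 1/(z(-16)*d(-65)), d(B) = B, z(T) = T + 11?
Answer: -829319609891467/564288 ≈ -1.4697e+9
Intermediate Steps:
z(T) = 11 + T
u = 1/325 (u = 1/((11 - 16)*(-65)) = 1/(-5*(-65)) = 1/325 ≈ 0.0030769)
3828533/((2939*192)) - 4522075/u = 3828533/((2939*192)) - 4522075/1/325 = 3828533/564288 - 4522075*325 = 3828533*(1/564288) - 1469674375 = 3828533/564288 - 1469674375 = -829319609891467/564288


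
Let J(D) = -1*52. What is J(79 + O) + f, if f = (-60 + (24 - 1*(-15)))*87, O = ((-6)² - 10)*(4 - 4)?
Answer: -1879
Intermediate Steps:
O = 0 (O = (36 - 10)*0 = 26*0 = 0)
J(D) = -52
f = -1827 (f = (-60 + (24 + 15))*87 = (-60 + 39)*87 = -21*87 = -1827)
J(79 + O) + f = -52 - 1827 = -1879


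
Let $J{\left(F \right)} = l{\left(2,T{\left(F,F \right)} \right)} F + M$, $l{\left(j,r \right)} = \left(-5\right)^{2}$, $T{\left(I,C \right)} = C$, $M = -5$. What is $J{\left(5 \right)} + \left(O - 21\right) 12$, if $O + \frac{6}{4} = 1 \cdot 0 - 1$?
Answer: $-162$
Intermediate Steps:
$O = - \frac{5}{2}$ ($O = - \frac{3}{2} + \left(1 \cdot 0 - 1\right) = - \frac{3}{2} + \left(0 - 1\right) = - \frac{3}{2} - 1 = - \frac{5}{2} \approx -2.5$)
$l{\left(j,r \right)} = 25$
$J{\left(F \right)} = -5 + 25 F$ ($J{\left(F \right)} = 25 F - 5 = -5 + 25 F$)
$J{\left(5 \right)} + \left(O - 21\right) 12 = \left(-5 + 25 \cdot 5\right) + \left(- \frac{5}{2} - 21\right) 12 = \left(-5 + 125\right) - 282 = 120 - 282 = -162$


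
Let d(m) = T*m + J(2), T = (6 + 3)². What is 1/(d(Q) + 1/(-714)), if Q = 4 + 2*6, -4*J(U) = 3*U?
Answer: 357/462136 ≈ 0.00077250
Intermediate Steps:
J(U) = -3*U/4
T = 81 (T = 9² = 81)
Q = 16 (Q = 4 + 12 = 16)
d(m) = -3/2 + 81*m (d(m) = 81*m - ¾*2 = 81*m - 3/2 = -3/2 + 81*m)
1/(d(Q) + 1/(-714)) = 1/((-3/2 + 81*16) + 1/(-714)) = 1/((-3/2 + 1296) - 1/714) = 1/(2589/2 - 1/714) = 1/(462136/357) = 357/462136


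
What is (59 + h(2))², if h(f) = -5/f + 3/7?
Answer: 635209/196 ≈ 3240.9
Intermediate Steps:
h(f) = 3/7 - 5/f (h(f) = -5/f + 3*(⅐) = -5/f + 3/7 = 3/7 - 5/f)
(59 + h(2))² = (59 + (3/7 - 5/2))² = (59 - 29/14)² = (797/14)² = 635209/196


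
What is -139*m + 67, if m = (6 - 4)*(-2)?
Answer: 623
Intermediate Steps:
m = -4 (m = 2*(-2) = -4)
-139*m + 67 = -139*(-4) + 67 = 556 + 67 = 623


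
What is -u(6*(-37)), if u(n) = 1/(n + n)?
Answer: 1/444 ≈ 0.0022523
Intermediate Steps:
u(n) = 1/(2*n)
-u(6*(-37)) = -1/(2*(6*(-37))) = -1/(2*(-222)) = -(-1)/(2*222) = -1*(-1/444) = 1/444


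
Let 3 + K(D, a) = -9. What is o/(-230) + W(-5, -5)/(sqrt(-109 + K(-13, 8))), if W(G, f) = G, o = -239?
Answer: 239/230 + 5*I/11 ≈ 1.0391 + 0.45455*I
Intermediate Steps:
K(D, a) = -12 (K(D, a) = -3 - 9 = -12)
o/(-230) + W(-5, -5)/(sqrt(-109 + K(-13, 8))) = -239/(-230) - 5/sqrt(-109 - 12) = -239*(-1/230) - 5*(-I/11) = 239/230 - 5*(-I/11) = 239/230 - (-5)*I/11 = 239/230 + 5*I/11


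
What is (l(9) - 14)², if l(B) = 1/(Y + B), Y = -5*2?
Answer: 225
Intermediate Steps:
Y = -10
l(B) = 1/(-10 + B)
(l(9) - 14)² = (1/(-10 + 9) - 14)² = (1/(-1) - 14)² = (-1 - 14)² = (-15)² = 225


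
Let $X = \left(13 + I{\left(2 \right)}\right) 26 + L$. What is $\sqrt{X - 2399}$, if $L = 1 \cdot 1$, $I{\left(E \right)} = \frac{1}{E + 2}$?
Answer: $\frac{37 i \sqrt{6}}{2} \approx 45.316 i$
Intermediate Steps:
$I{\left(E \right)} = \frac{1}{2 + E}$
$L = 1$
$X = \frac{691}{2}$ ($X = \left(13 + \frac{1}{2 + 2}\right) 26 + 1 = \left(13 + \frac{1}{4}\right) 26 + 1 = \frac{53}{4} \cdot 26 + 1 = \frac{689}{2} + 1 = \frac{691}{2} \approx 345.5$)
$\sqrt{X - 2399} = \sqrt{\frac{691}{2} - 2399} = \sqrt{- \frac{4107}{2}} = \frac{37 i \sqrt{6}}{2}$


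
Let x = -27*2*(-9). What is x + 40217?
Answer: 40703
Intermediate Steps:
x = 486 (x = -54*(-9) = 486)
x + 40217 = 486 + 40217 = 40703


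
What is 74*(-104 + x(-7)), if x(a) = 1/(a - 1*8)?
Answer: -115514/15 ≈ -7700.9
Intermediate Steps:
x(a) = 1/(-8 + a) (x(a) = 1/(a - 8) = 1/(-8 + a))
74*(-104 + x(-7)) = 74*(-104 + 1/(-8 - 7)) = 74*(-104 + 1/(-15)) = 74*(-104 - 1/15) = 74*(-1561/15) = -115514/15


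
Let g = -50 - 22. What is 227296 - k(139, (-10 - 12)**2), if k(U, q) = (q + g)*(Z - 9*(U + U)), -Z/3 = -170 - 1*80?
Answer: 949120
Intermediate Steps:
g = -72
Z = 750 (Z = -3*(-170 - 1*80) = -3*(-170 - 80) = -3*(-250) = 750)
k(U, q) = (-72 + q)*(750 - 18*U) (k(U, q) = (q - 72)*(750 - 9*(U + U)) = (-72 + q)*(750 - 18*U))
227296 - k(139, (-10 - 12)**2) = 227296 - (-54000 + 750*(-10 - 12)**2 + 1296*139 - 18*139*(-10 - 12)**2) = 227296 - (-54000 + 750*(-22)**2 + 180144 - 18*139*(-22)**2) = 227296 - (-54000 + 750*484 + 180144 - 18*139*484) = 227296 - (-54000 + 363000 + 180144 - 1210968) = 227296 - 1*(-721824) = 227296 + 721824 = 949120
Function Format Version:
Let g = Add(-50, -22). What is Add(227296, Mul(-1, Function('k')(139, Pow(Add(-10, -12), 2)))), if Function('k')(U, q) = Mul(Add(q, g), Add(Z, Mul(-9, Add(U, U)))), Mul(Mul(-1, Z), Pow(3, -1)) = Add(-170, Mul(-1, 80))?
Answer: 949120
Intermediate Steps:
g = -72
Z = 750 (Z = Mul(-3, Add(-170, Mul(-1, 80))) = Mul(-3, Add(-170, -80)) = Mul(-3, -250) = 750)
Function('k')(U, q) = Mul(Add(-72, q), Add(750, Mul(-18, U))) (Function('k')(U, q) = Mul(Add(q, -72), Add(750, Mul(-9, Add(U, U)))) = Mul(Add(-72, q), Add(750, Mul(-9, Mul(2, U)))) = Mul(Add(-72, q), Add(750, Mul(-18, U))))
Add(227296, Mul(-1, Function('k')(139, Pow(Add(-10, -12), 2)))) = Add(227296, Mul(-1, Add(-54000, Mul(750, Pow(Add(-10, -12), 2)), Mul(1296, 139), Mul(-18, 139, Pow(Add(-10, -12), 2))))) = Add(227296, Mul(-1, Add(-54000, Mul(750, Pow(-22, 2)), 180144, Mul(-18, 139, Pow(-22, 2))))) = Add(227296, Mul(-1, Add(-54000, Mul(750, 484), 180144, Mul(-18, 139, 484)))) = Add(227296, Mul(-1, Add(-54000, 363000, 180144, -1210968))) = Add(227296, Mul(-1, -721824)) = Add(227296, 721824) = 949120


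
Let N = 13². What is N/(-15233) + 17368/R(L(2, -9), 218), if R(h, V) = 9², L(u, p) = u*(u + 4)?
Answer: 264553055/1233873 ≈ 214.41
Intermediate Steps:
L(u, p) = u*(4 + u)
R(h, V) = 81
N = 169
N/(-15233) + 17368/R(L(2, -9), 218) = 169/(-15233) + 17368/81 = 169*(-1/15233) + 17368*(1/81) = -169/15233 + 17368/81 = 264553055/1233873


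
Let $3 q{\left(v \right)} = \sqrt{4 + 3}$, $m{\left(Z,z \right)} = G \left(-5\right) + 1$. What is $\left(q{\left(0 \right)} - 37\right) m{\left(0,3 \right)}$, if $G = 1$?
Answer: $148 - \frac{4 \sqrt{7}}{3} \approx 144.47$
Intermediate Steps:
$m{\left(Z,z \right)} = -4$ ($m{\left(Z,z \right)} = 1 \left(-5\right) + 1 = -5 + 1 = -4$)
$q{\left(v \right)} = \frac{\sqrt{7}}{3}$ ($q{\left(v \right)} = \frac{\sqrt{4 + 3}}{3} = \frac{\sqrt{7}}{3}$)
$\left(q{\left(0 \right)} - 37\right) m{\left(0,3 \right)} = \left(\frac{\sqrt{7}}{3} - 37\right) \left(-4\right) = \left(-37 + \frac{\sqrt{7}}{3}\right) \left(-4\right) = 148 - \frac{4 \sqrt{7}}{3}$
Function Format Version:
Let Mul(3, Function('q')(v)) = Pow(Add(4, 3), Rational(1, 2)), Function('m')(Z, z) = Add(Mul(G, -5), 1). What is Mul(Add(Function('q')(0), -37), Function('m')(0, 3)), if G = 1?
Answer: Add(148, Mul(Rational(-4, 3), Pow(7, Rational(1, 2)))) ≈ 144.47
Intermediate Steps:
Function('m')(Z, z) = -4 (Function('m')(Z, z) = Add(Mul(1, -5), 1) = Add(-5, 1) = -4)
Function('q')(v) = Mul(Rational(1, 3), Pow(7, Rational(1, 2))) (Function('q')(v) = Mul(Rational(1, 3), Pow(Add(4, 3), Rational(1, 2))) = Mul(Rational(1, 3), Pow(7, Rational(1, 2))))
Mul(Add(Function('q')(0), -37), Function('m')(0, 3)) = Mul(Add(Mul(Rational(1, 3), Pow(7, Rational(1, 2))), -37), -4) = Mul(Add(-37, Mul(Rational(1, 3), Pow(7, Rational(1, 2)))), -4) = Add(148, Mul(Rational(-4, 3), Pow(7, Rational(1, 2))))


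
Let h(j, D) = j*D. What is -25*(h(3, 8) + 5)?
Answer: -725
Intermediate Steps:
h(j, D) = D*j
-25*(h(3, 8) + 5) = -25*(8*3 + 5) = -25*(24 + 5) = -25*29 = -725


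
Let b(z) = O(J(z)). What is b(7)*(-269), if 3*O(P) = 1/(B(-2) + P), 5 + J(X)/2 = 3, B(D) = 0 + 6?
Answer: -269/6 ≈ -44.833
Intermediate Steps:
B(D) = 6
J(X) = -4 (J(X) = -10 + 2*3 = -10 + 6 = -4)
O(P) = 1/(3*(6 + P))
b(z) = ⅙ (b(z) = 1/(3*(6 - 4)) = (⅓)/2 = (⅓)*(½) = ⅙)
b(7)*(-269) = (⅙)*(-269) = -269/6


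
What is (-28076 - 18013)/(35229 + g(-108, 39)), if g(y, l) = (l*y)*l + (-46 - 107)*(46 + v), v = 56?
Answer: 15363/48215 ≈ 0.31864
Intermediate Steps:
g(y, l) = -15606 + y*l**2 (g(y, l) = (l*y)*l + (-46 - 107)*(46 + 56) = y*l**2 - 153*102 = y*l**2 - 15606 = -15606 + y*l**2)
(-28076 - 18013)/(35229 + g(-108, 39)) = (-28076 - 18013)/(35229 + (-15606 - 108*39**2)) = -46089/(35229 + (-15606 - 108*1521)) = -46089/(35229 + (-15606 - 164268)) = -46089/(35229 - 179874) = -46089/(-144645) = -46089*(-1/144645) = 15363/48215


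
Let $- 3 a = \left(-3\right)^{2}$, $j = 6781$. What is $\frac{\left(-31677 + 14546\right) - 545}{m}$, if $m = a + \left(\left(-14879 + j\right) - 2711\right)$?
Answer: $\frac{1473}{901} \approx 1.6348$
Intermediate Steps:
$a = -3$ ($a = - \frac{\left(-3\right)^{2}}{3} = \left(- \frac{1}{3}\right) 9 = -3$)
$m = -10812$ ($m = -3 + \left(\left(-14879 + 6781\right) - 2711\right) = -3 - 10809 = -10812$)
$\frac{\left(-31677 + 14546\right) - 545}{m} = \frac{\left(-31677 + 14546\right) - 545}{-10812} = \left(-17131 - 545\right) \left(- \frac{1}{10812}\right) = \left(-17676\right) \left(- \frac{1}{10812}\right) = \frac{1473}{901}$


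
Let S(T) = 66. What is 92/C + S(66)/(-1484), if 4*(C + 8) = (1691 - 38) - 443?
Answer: 117091/437038 ≈ 0.26792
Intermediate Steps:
C = 589/2 (C = -8 + ((1691 - 38) - 443)/4 = -8 + (1653 - 443)/4 = -8 + (1/4)*1210 = -8 + 605/2 = 589/2 ≈ 294.50)
92/C + S(66)/(-1484) = 92/(589/2) + 66/(-1484) = 92*(2/589) + 66*(-1/1484) = 184/589 - 33/742 = 117091/437038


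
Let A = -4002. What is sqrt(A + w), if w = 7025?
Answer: sqrt(3023) ≈ 54.982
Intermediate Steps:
sqrt(A + w) = sqrt(-4002 + 7025) = sqrt(3023)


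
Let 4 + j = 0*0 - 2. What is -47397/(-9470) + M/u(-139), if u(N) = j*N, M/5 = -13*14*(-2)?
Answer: 28382249/3948990 ≈ 7.1872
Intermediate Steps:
j = -6 (j = -4 + (0*0 - 2) = -4 + (0 - 2) = -4 - 2 = -6)
M = 1820 (M = 5*(-13*14*(-2)) = 5*(-182*(-2)) = 5*364 = 1820)
u(N) = -6*N
-47397/(-9470) + M/u(-139) = -47397/(-9470) + 1820/((-6*(-139))) = -47397*(-1/9470) + 1820/834 = 47397/9470 + 1820*(1/834) = 47397/9470 + 910/417 = 28382249/3948990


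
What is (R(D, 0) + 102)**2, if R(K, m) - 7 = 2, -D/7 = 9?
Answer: 12321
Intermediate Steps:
D = -63 (D = -7*9 = -63)
R(K, m) = 9 (R(K, m) = 7 + 2 = 9)
(R(D, 0) + 102)**2 = (9 + 102)**2 = 111**2 = 12321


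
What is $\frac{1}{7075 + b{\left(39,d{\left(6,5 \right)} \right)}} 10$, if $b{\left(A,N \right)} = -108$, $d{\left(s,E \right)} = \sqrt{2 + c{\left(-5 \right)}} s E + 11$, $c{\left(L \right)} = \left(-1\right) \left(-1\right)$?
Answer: $\frac{10}{6967} \approx 0.0014353$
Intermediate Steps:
$c{\left(L \right)} = 1$
$d{\left(s,E \right)} = 11 + E s \sqrt{3}$ ($d{\left(s,E \right)} = \sqrt{2 + 1} s E + 11 = \sqrt{3} s E + 11 = s \sqrt{3} E + 11 = E s \sqrt{3} + 11 = 11 + E s \sqrt{3}$)
$\frac{1}{7075 + b{\left(39,d{\left(6,5 \right)} \right)}} 10 = \frac{1}{7075 - 108} \cdot 10 = \frac{1}{6967} \cdot 10 = \frac{10}{6967}$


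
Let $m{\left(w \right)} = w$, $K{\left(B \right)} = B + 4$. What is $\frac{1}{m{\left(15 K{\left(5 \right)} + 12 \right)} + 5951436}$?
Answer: $\frac{1}{5951583} \approx 1.6802 \cdot 10^{-7}$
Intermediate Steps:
$K{\left(B \right)} = 4 + B$
$\frac{1}{m{\left(15 K{\left(5 \right)} + 12 \right)} + 5951436} = \frac{1}{\left(15 \left(4 + 5\right) + 12\right) + 5951436} = \frac{1}{\left(15 \cdot 9 + 12\right) + 5951436} = \frac{1}{\left(135 + 12\right) + 5951436} = \frac{1}{147 + 5951436} = \frac{1}{5951583}$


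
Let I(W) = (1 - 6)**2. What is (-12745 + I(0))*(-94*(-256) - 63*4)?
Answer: -302888640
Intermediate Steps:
I(W) = 25 (I(W) = (-5)**2 = 25)
(-12745 + I(0))*(-94*(-256) - 63*4) = (-12745 + 25)*(-94*(-256) - 63*4) = -12720*(24064 - 252) = -12720*23812 = -302888640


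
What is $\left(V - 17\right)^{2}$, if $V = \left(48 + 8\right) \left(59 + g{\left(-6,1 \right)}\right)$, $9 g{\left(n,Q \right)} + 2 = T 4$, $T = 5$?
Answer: $11553201$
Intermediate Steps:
$g{\left(n,Q \right)} = 2$ ($g{\left(n,Q \right)} = - \frac{2}{9} + \frac{5 \cdot 4}{9} = - \frac{2}{9} + \frac{1}{9} \cdot 20 = - \frac{2}{9} + \frac{20}{9} = 2$)
$V = 3416$ ($V = \left(48 + 8\right) \left(59 + 2\right) = 56 \cdot 61 = 3416$)
$\left(V - 17\right)^{2} = \left(3416 - 17\right)^{2} = 3399^{2} = 11553201$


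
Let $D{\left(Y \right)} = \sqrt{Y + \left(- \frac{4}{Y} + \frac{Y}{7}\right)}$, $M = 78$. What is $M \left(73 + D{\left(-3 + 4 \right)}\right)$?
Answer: $5694 + \frac{156 i \sqrt{35}}{7} \approx 5694.0 + 131.84 i$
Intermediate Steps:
$D{\left(Y \right)} = \sqrt{- \frac{4}{Y} + \frac{8 Y}{7}}$ ($D{\left(Y \right)} = \sqrt{Y + \left(- \frac{4}{Y} + Y \frac{1}{7}\right)} = \sqrt{Y + \left(- \frac{4}{Y} + \frac{Y}{7}\right)} = \sqrt{- \frac{4}{Y} + \frac{8 Y}{7}}$)
$M \left(73 + D{\left(-3 + 4 \right)}\right) = 78 \left(73 + \frac{2 \sqrt{- \frac{49}{-3 + 4} + 14 \left(-3 + 4\right)}}{7}\right) = 78 \left(73 + \frac{2 \sqrt{- \frac{49}{1} + 14 \cdot 1}}{7}\right) = 78 \left(73 + \frac{2 \sqrt{\left(-49\right) 1 + 14}}{7}\right) = 78 \left(73 + \frac{2 \sqrt{-49 + 14}}{7}\right) = 78 \left(73 + \frac{2 \sqrt{-35}}{7}\right) = 78 \left(73 + \frac{2 i \sqrt{35}}{7}\right) = 5694 + \frac{156 i \sqrt{35}}{7}$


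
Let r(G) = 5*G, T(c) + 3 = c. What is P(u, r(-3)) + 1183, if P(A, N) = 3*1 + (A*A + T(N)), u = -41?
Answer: 2849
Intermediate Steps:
T(c) = -3 + c
P(A, N) = N + A**2 (P(A, N) = 3*1 + (A*A + (-3 + N)) = 3 + (A**2 + (-3 + N)) = 3 + (-3 + N + A**2) = N + A**2)
P(u, r(-3)) + 1183 = (5*(-3) + (-41)**2) + 1183 = (-15 + 1681) + 1183 = 1666 + 1183 = 2849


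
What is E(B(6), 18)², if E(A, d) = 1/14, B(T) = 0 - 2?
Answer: 1/196 ≈ 0.0051020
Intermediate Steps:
B(T) = -2
E(A, d) = 1/14
E(B(6), 18)² = (1/14)² = 1/196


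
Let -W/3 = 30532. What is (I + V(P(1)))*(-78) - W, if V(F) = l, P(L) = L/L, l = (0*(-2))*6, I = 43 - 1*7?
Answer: 88788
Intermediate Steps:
W = -91596 (W = -3*30532 = -91596)
I = 36 (I = 43 - 7 = 36)
l = 0 (l = 0*6 = 0)
P(L) = 1
V(F) = 0
(I + V(P(1)))*(-78) - W = (36 + 0)*(-78) - 1*(-91596) = 36*(-78) + 91596 = -2808 + 91596 = 88788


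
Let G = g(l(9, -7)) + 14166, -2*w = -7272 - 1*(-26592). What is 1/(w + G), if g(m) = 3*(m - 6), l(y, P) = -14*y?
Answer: 1/4110 ≈ 0.00024331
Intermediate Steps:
w = -9660 (w = -(-7272 - 1*(-26592))/2 = -(-7272 + 26592)/2 = -½*19320 = -9660)
g(m) = -18 + 3*m (g(m) = 3*(-6 + m) = -18 + 3*m)
G = 13770 (G = (-18 + 3*(-14*9)) + 14166 = (-18 + 3*(-126)) + 14166 = (-18 - 378) + 14166 = -396 + 14166 = 13770)
1/(w + G) = 1/(-9660 + 13770) = 1/4110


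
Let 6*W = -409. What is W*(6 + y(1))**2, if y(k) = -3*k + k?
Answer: -3272/3 ≈ -1090.7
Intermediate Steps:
y(k) = -2*k
W = -409/6 (W = (1/6)*(-409) = -409/6 ≈ -68.167)
W*(6 + y(1))**2 = -409*(6 - 2*1)**2/6 = -409*(6 - 2)**2/6 = -409/6*4**2 = -409/6*16 = -3272/3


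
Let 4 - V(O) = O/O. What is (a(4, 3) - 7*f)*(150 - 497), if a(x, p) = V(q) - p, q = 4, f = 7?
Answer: 17003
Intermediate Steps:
V(O) = 3 (V(O) = 4 - O/O = 4 - 1*1 = 4 - 1 = 3)
a(x, p) = 3 - p
(a(4, 3) - 7*f)*(150 - 497) = ((3 - 1*3) - 7*7)*(150 - 497) = ((3 - 3) - 49)*(-347) = (0 - 49)*(-347) = -49*(-347) = 17003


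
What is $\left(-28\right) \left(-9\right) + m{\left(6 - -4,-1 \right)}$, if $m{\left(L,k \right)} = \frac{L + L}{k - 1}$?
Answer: $242$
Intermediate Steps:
$m{\left(L,k \right)} = \frac{2 L}{-1 + k}$
$\left(-28\right) \left(-9\right) + m{\left(6 - -4,-1 \right)} = \left(-28\right) \left(-9\right) + \frac{2 \left(6 - -4\right)}{-1 - 1} = 252 + \frac{2 \left(6 + 4\right)}{-2} = 252 + 2 \cdot 10 \left(- \frac{1}{2}\right) = 252 - 10 = 242$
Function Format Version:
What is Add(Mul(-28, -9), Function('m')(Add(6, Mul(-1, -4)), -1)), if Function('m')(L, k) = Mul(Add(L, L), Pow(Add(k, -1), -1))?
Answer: 242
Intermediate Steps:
Function('m')(L, k) = Mul(2, L, Pow(Add(-1, k), -1)) (Function('m')(L, k) = Mul(Mul(2, L), Pow(Add(-1, k), -1)) = Mul(2, L, Pow(Add(-1, k), -1)))
Add(Mul(-28, -9), Function('m')(Add(6, Mul(-1, -4)), -1)) = Add(Mul(-28, -9), Mul(2, Add(6, Mul(-1, -4)), Pow(Add(-1, -1), -1))) = Add(252, Mul(2, Add(6, 4), Pow(-2, -1))) = Add(252, Mul(2, 10, Rational(-1, 2))) = Add(252, -10) = 242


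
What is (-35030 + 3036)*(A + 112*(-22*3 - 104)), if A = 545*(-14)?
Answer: 853279980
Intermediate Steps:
A = -7630
(-35030 + 3036)*(A + 112*(-22*3 - 104)) = (-35030 + 3036)*(-7630 + 112*(-22*3 - 104)) = -31994*(-7630 + 112*(-66 - 104)) = -31994*(-7630 + 112*(-170)) = -31994*(-7630 - 19040) = -31994*(-26670) = 853279980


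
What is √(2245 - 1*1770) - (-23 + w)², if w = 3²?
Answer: -196 + 5*√19 ≈ -174.21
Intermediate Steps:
w = 9
√(2245 - 1*1770) - (-23 + w)² = √(2245 - 1*1770) - (-23 + 9)² = √(2245 - 1770) - 1*(-14)² = √475 - 1*196 = 5*√19 - 196 = -196 + 5*√19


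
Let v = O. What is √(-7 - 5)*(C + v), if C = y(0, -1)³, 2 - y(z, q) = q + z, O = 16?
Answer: 86*I*√3 ≈ 148.96*I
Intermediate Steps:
y(z, q) = 2 - q - z (y(z, q) = 2 - (q + z) = 2 + (-q - z) = 2 - q - z)
C = 27 (C = (2 - 1*(-1) - 1*0)³ = (2 + 1 + 0)³ = 3³ = 27)
v = 16
√(-7 - 5)*(C + v) = √(-7 - 5)*(27 + 16) = √(-12)*43 = (2*I*√3)*43 = 86*I*√3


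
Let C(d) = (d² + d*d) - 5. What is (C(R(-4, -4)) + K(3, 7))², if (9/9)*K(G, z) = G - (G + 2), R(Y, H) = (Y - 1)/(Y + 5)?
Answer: 1849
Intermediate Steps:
R(Y, H) = (-1 + Y)/(5 + Y)
C(d) = -5 + 2*d² (C(d) = (d² + d²) - 5 = 2*d² - 5 = -5 + 2*d²)
K(G, z) = -2 (K(G, z) = G - (G + 2) = G - (2 + G) = G + (-2 - G) = -2)
(C(R(-4, -4)) + K(3, 7))² = ((-5 + 2*((-1 - 4)/(5 - 4))²) - 2)² = ((-5 + 2*(-5/1)²) - 2)² = ((-5 + 2*(1*(-5))²) - 2)² = ((-5 + 2*(-5)²) - 2)² = ((-5 + 2*25) - 2)² = ((-5 + 50) - 2)² = (45 - 2)² = 43² = 1849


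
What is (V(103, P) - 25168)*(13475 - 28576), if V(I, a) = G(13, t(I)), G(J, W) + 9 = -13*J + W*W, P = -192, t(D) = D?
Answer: 222543437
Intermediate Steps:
G(J, W) = -9 + W**2 - 13*J (G(J, W) = -9 + (-13*J + W*W) = -9 + (-13*J + W**2) = -9 + (W**2 - 13*J) = -9 + W**2 - 13*J)
V(I, a) = -178 + I**2 (V(I, a) = -9 + I**2 - 13*13 = -9 + I**2 - 169 = -178 + I**2)
(V(103, P) - 25168)*(13475 - 28576) = ((-178 + 103**2) - 25168)*(13475 - 28576) = ((-178 + 10609) - 25168)*(-15101) = (10431 - 25168)*(-15101) = -14737*(-15101) = 222543437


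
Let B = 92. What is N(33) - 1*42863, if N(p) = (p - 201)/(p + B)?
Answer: -5358043/125 ≈ -42864.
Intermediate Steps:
N(p) = (-201 + p)/(92 + p) (N(p) = (p - 201)/(p + 92) = (-201 + p)/(92 + p))
N(33) - 1*42863 = (-201 + 33)/(92 + 33) - 1*42863 = -168/125 - 42863 = -5358043/125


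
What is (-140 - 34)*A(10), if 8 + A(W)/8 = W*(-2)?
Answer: 38976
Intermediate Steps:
A(W) = -64 - 16*W (A(W) = -64 + 8*(W*(-2)) = -64 + 8*(-2*W) = -64 - 16*W)
(-140 - 34)*A(10) = (-140 - 34)*(-64 - 16*10) = -174*(-64 - 160) = -174*(-224) = 38976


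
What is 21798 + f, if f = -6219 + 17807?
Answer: 33386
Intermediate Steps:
f = 11588
21798 + f = 21798 + 11588 = 33386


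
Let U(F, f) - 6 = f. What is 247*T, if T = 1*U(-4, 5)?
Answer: 2717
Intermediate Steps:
U(F, f) = 6 + f
T = 11 (T = 1*(6 + 5) = 1*11 = 11)
247*T = 247*11 = 2717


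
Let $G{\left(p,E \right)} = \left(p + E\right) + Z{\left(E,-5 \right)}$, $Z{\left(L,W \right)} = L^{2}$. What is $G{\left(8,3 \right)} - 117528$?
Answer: $-117508$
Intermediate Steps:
$G{\left(p,E \right)} = E + p + E^{2}$ ($G{\left(p,E \right)} = \left(p + E\right) + E^{2} = \left(E + p\right) + E^{2} = E + p + E^{2}$)
$G{\left(8,3 \right)} - 117528 = \left(3 + 8 + 3^{2}\right) - 117528 = \left(3 + 8 + 9\right) - 117528 = 20 - 117528 = -117508$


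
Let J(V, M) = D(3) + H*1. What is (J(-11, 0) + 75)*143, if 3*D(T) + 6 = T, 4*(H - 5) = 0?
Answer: 11297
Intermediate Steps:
H = 5 (H = 5 + (1/4)*0 = 5 + 0 = 5)
D(T) = -2 + T/3
J(V, M) = 4 (J(V, M) = (-2 + (1/3)*3) + 5*1 = (-2 + 1) + 5 = -1 + 5 = 4)
(J(-11, 0) + 75)*143 = (4 + 75)*143 = 79*143 = 11297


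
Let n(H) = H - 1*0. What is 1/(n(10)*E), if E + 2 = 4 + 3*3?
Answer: 1/110 ≈ 0.0090909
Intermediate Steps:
n(H) = H (n(H) = H + 0 = H)
E = 11 (E = -2 + (4 + 3*3) = -2 + (4 + 9) = -2 + 13 = 11)
1/(n(10)*E) = 1/(10*11) = 1/110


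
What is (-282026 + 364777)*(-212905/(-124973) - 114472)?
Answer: -1183810678741601/124973 ≈ -9.4725e+9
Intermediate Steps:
(-282026 + 364777)*(-212905/(-124973) - 114472) = 82751*(-212905*(-1/124973) - 114472) = 82751*(212905/124973 - 114472) = 82751*(-14305696351/124973) = -1183810678741601/124973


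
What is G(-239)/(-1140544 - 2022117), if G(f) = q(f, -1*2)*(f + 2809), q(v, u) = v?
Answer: 614230/3162661 ≈ 0.19421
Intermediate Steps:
G(f) = f*(2809 + f) (G(f) = f*(f + 2809) = f*(2809 + f))
G(-239)/(-1140544 - 2022117) = (-239*(2809 - 239))/(-1140544 - 2022117) = -239*2570/(-3162661) = -614230*(-1/3162661) = 614230/3162661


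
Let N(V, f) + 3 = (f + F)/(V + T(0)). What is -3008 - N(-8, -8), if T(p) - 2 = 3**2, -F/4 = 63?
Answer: -8755/3 ≈ -2918.3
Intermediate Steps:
F = -252 (F = -4*63 = -252)
T(p) = 11 (T(p) = 2 + 3**2 = 2 + 9 = 11)
N(V, f) = -3 + (-252 + f)/(11 + V) (N(V, f) = -3 + (f - 252)/(V + 11) = -3 + (-252 + f)/(11 + V))
-3008 - N(-8, -8) = -3008 - (-285 - 8 - 3*(-8))/(11 - 8) = -3008 - (-285 - 8 + 24)/3 = -3008 - (-269)/3 = -3008 - 1*(-269/3) = -3008 + 269/3 = -8755/3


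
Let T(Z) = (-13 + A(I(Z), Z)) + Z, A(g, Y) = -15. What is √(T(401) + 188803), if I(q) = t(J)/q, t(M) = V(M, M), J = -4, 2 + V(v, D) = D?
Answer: 2*√47294 ≈ 434.94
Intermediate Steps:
V(v, D) = -2 + D
t(M) = -2 + M
I(q) = -6/q (I(q) = (-2 - 4)/q = -6/q)
T(Z) = -28 + Z (T(Z) = (-13 - 15) + Z = -28 + Z)
√(T(401) + 188803) = √((-28 + 401) + 188803) = √(373 + 188803) = √189176 = 2*√47294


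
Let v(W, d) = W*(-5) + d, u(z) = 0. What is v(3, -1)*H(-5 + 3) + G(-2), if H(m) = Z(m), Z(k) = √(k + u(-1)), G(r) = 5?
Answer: 5 - 16*I*√2 ≈ 5.0 - 22.627*I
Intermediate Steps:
Z(k) = √k (Z(k) = √(k + 0) = √k)
H(m) = √m
v(W, d) = d - 5*W (v(W, d) = -5*W + d = d - 5*W)
v(3, -1)*H(-5 + 3) + G(-2) = (-1 - 5*3)*√(-5 + 3) + 5 = (-1 - 15)*√(-2) + 5 = -16*I*√2 + 5 = 5 - 16*I*√2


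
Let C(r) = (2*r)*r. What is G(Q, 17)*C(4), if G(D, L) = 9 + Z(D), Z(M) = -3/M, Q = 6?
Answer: 272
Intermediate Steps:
C(r) = 2*r**2
G(D, L) = 9 - 3/D
G(Q, 17)*C(4) = (9 - 3/6)*(2*4**2) = (9 - 3*1/6)*(2*16) = (9 - 1/2)*32 = (17/2)*32 = 272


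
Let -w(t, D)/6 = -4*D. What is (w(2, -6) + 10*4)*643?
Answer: -66872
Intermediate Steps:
w(t, D) = 24*D (w(t, D) = -(-24)*D = 24*D)
(w(2, -6) + 10*4)*643 = (24*(-6) + 10*4)*643 = (-144 + 40)*643 = -104*643 = -66872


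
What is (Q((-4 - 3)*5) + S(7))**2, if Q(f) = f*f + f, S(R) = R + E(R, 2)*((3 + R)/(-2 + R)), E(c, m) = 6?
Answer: 1461681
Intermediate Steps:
S(R) = R + 6*(3 + R)/(-2 + R) (S(R) = R + 6*((3 + R)/(-2 + R)) = R + 6*(3 + R)/(-2 + R))
Q(f) = f + f**2 (Q(f) = f**2 + f = f + f**2)
(Q((-4 - 3)*5) + S(7))**2 = (((-4 - 3)*5)*(1 + (-4 - 3)*5) + (18 + 7**2 + 4*7)/(-2 + 7))**2 = ((-7*5)*(1 - 7*5) + (18 + 49 + 28)/5)**2 = (-35*(1 - 35) + (1/5)*95)**2 = (-35*(-34) + 19)**2 = (1190 + 19)**2 = 1209**2 = 1461681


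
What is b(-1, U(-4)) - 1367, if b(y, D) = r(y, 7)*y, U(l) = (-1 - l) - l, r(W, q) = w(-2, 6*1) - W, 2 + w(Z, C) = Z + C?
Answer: -1370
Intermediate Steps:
w(Z, C) = -2 + C + Z (w(Z, C) = -2 + (Z + C) = -2 + (C + Z) = -2 + C + Z)
r(W, q) = 2 - W (r(W, q) = (-2 + 6*1 - 2) - W = (-2 + 6 - 2) - W = 2 - W)
U(l) = -1 - 2*l
b(y, D) = y*(2 - y) (b(y, D) = (2 - y)*y = y*(2 - y))
b(-1, U(-4)) - 1367 = -(2 - 1*(-1)) - 1367 = -(2 + 1) - 1367 = -1*3 - 1367 = -3 - 1367 = -1370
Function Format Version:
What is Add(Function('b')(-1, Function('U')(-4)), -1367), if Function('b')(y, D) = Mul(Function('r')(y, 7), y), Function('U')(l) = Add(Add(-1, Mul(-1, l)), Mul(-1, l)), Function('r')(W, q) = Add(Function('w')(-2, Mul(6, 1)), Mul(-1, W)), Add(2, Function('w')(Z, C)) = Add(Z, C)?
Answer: -1370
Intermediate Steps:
Function('w')(Z, C) = Add(-2, C, Z) (Function('w')(Z, C) = Add(-2, Add(Z, C)) = Add(-2, Add(C, Z)) = Add(-2, C, Z))
Function('r')(W, q) = Add(2, Mul(-1, W)) (Function('r')(W, q) = Add(Add(-2, Mul(6, 1), -2), Mul(-1, W)) = Add(Add(-2, 6, -2), Mul(-1, W)) = Add(2, Mul(-1, W)))
Function('U')(l) = Add(-1, Mul(-2, l))
Function('b')(y, D) = Mul(y, Add(2, Mul(-1, y))) (Function('b')(y, D) = Mul(Add(2, Mul(-1, y)), y) = Mul(y, Add(2, Mul(-1, y))))
Add(Function('b')(-1, Function('U')(-4)), -1367) = Add(Mul(-1, Add(2, Mul(-1, -1))), -1367) = Add(Mul(-1, Add(2, 1)), -1367) = Add(Mul(-1, 3), -1367) = Add(-3, -1367) = -1370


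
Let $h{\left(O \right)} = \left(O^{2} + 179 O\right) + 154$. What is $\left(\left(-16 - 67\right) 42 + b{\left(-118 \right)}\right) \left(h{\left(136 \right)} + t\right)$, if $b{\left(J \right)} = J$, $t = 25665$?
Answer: $-247447036$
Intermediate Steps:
$h{\left(O \right)} = 154 + O^{2} + 179 O$
$\left(\left(-16 - 67\right) 42 + b{\left(-118 \right)}\right) \left(h{\left(136 \right)} + t\right) = \left(\left(-16 - 67\right) 42 - 118\right) \left(\left(154 + 136^{2} + 179 \cdot 136\right) + 25665\right) = \left(\left(-83\right) 42 - 118\right) \left(\left(154 + 18496 + 24344\right) + 25665\right) = \left(-3486 - 118\right) \left(42994 + 25665\right) = \left(-3604\right) 68659 = -247447036$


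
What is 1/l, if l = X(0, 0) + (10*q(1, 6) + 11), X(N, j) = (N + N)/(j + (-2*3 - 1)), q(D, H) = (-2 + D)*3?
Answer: -1/19 ≈ -0.052632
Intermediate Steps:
q(D, H) = -6 + 3*D
X(N, j) = 2*N/(-7 + j) (X(N, j) = (2*N)/(j + (-6 - 1)) = (2*N)/(j - 7) = (2*N)/(-7 + j) = 2*N/(-7 + j))
l = -19 (l = 2*0/(-7 + 0) + (10*(-6 + 3*1) + 11) = 2*0/(-7) + (10*(-6 + 3) + 11) = 2*0*(-⅐) + (10*(-3) + 11) = 0 + (-30 + 11) = 0 - 19 = -19)
1/l = 1/(-19) = -1/19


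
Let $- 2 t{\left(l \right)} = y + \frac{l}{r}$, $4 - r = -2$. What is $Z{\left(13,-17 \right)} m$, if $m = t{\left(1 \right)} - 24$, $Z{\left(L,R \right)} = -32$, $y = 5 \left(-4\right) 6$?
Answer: $- \frac{3448}{3} \approx -1149.3$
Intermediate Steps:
$r = 6$ ($r = 4 - -2 = 4 + 2 = 6$)
$y = -120$ ($y = \left(-20\right) 6 = -120$)
$t{\left(l \right)} = 60 - \frac{l}{12}$ ($t{\left(l \right)} = - \frac{-120 + \frac{l}{6}}{2} = 60 - \frac{l}{12}$)
$m = \frac{431}{12}$ ($m = \left(60 - \frac{1}{12}\right) - 24 = \frac{719}{12} - 24 = \frac{431}{12} \approx 35.917$)
$Z{\left(13,-17 \right)} m = \left(-32\right) \frac{431}{12} = - \frac{3448}{3}$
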